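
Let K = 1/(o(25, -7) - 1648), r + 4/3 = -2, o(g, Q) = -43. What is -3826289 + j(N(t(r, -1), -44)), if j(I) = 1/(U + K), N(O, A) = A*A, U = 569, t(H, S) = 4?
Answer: -3681571095751/962178 ≈ -3.8263e+6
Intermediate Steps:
r = -10/3 (r = -4/3 - 2 = -10/3 ≈ -3.3333)
K = -1/1691 (K = 1/(-43 - 1648) = 1/(-1691) = -1/1691 ≈ -0.00059137)
N(O, A) = A²
j(I) = 1691/962178 (j(I) = 1/(569 - 1/1691) = 1/(962178/1691) = 1691/962178)
-3826289 + j(N(t(r, -1), -44)) = -3826289 + 1691/962178 = -3681571095751/962178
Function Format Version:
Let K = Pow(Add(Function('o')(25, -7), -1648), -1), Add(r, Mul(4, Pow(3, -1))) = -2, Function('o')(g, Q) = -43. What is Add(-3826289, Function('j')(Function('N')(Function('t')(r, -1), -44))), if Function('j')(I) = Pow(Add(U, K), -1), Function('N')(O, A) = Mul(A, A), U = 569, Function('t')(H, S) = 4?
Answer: Rational(-3681571095751, 962178) ≈ -3.8263e+6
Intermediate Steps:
r = Rational(-10, 3) (r = Add(Rational(-4, 3), -2) = Rational(-10, 3) ≈ -3.3333)
K = Rational(-1, 1691) (K = Pow(Add(-43, -1648), -1) = Pow(-1691, -1) = Rational(-1, 1691) ≈ -0.00059137)
Function('N')(O, A) = Pow(A, 2)
Function('j')(I) = Rational(1691, 962178) (Function('j')(I) = Pow(Add(569, Rational(-1, 1691)), -1) = Pow(Rational(962178, 1691), -1) = Rational(1691, 962178))
Add(-3826289, Function('j')(Function('N')(Function('t')(r, -1), -44))) = Add(-3826289, Rational(1691, 962178)) = Rational(-3681571095751, 962178)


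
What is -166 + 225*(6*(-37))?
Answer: -50116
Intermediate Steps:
-166 + 225*(6*(-37)) = -166 + 225*(-222) = -166 - 49950 = -50116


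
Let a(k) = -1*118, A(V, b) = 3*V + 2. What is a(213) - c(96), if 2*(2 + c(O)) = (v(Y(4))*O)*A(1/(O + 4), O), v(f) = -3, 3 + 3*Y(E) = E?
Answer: 4408/25 ≈ 176.32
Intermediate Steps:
Y(E) = -1 + E/3
A(V, b) = 2 + 3*V
c(O) = -2 - 3*O*(2 + 3/(4 + O))/2 (c(O) = -2 + ((-3*O)*(2 + 3/(O + 4)))/2 = -2 + ((-3*O)*(2 + 3/(4 + O)))/2 = -2 + (-3*O*(2 + 3/(4 + O)))/2 = -2 - 3*O*(2 + 3/(4 + O))/2)
a(k) = -118
a(213) - c(96) = -118 - (-16 - 37*96 - 6*96²)/(2*(4 + 96)) = -118 - (-16 - 3552 - 6*9216)/(2*100) = -118 - (-16 - 3552 - 55296)/(2*100) = -118 - (-58864)/(2*100) = -118 - 1*(-7358/25) = -118 + 7358/25 = 4408/25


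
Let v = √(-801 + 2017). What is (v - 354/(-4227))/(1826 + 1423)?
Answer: 118/4577841 + 8*√19/3249 ≈ 0.010759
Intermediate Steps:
v = 8*√19 (v = √1216 = 8*√19 ≈ 34.871)
(v - 354/(-4227))/(1826 + 1423) = (8*√19 - 354/(-4227))/(1826 + 1423) = (8*√19 - 354*(-1/4227))/3249 = (8*√19 + 118/1409)*(1/3249) = (118/1409 + 8*√19)*(1/3249) = 118/4577841 + 8*√19/3249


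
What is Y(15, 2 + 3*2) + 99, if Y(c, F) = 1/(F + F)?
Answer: 1585/16 ≈ 99.063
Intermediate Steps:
Y(c, F) = 1/(2*F)
Y(15, 2 + 3*2) + 99 = 1/(2*(2 + 3*2)) + 99 = 1/(2*(2 + 6)) + 99 = (½)/8 + 99 = (½)*(⅛) + 99 = 1/16 + 99 = 1585/16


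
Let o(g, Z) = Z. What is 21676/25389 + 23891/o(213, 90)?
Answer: 22537757/84630 ≈ 266.31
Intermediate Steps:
21676/25389 + 23891/o(213, 90) = 21676/25389 + 23891/90 = 22537757/84630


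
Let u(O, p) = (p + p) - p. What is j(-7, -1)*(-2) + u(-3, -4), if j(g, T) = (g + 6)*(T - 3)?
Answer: -12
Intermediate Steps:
j(g, T) = (-3 + T)*(6 + g) (j(g, T) = (6 + g)*(-3 + T) = (-3 + T)*(6 + g))
u(O, p) = p (u(O, p) = 2*p - p = p)
j(-7, -1)*(-2) + u(-3, -4) = (-18 - 3*(-7) + 6*(-1) - 1*(-7))*(-2) - 4 = (-18 + 21 - 6 + 7)*(-2) - 4 = 4*(-2) - 4 = -8 - 4 = -12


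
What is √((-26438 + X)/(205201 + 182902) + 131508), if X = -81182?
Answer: 2*√4952052787736878/388103 ≈ 362.64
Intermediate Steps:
√((-26438 + X)/(205201 + 182902) + 131508) = √((-26438 - 81182)/(205201 + 182902) + 131508) = √(-107620/388103 + 131508) = √(51038541704/388103) = 2*√4952052787736878/388103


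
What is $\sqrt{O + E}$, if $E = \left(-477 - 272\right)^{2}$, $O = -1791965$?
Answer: $2 i \sqrt{307741} \approx 1109.5 i$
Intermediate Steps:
$E = 561001$ ($E = \left(-749\right)^{2} = 561001$)
$\sqrt{O + E} = \sqrt{-1791965 + 561001} = \sqrt{-1230964} = 2 i \sqrt{307741}$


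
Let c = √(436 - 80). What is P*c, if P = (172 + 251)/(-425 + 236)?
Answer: -94*√89/21 ≈ -42.228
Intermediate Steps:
c = 2*√89 (c = √356 = 2*√89 ≈ 18.868)
P = -47/21 (P = 423/(-189) = 423*(-1/189) = -47/21 ≈ -2.2381)
P*c = -94*√89/21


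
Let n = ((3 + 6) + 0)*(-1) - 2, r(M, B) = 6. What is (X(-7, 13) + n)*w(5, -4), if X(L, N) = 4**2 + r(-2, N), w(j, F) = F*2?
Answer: -88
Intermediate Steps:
w(j, F) = 2*F
X(L, N) = 22 (X(L, N) = 4**2 + 6 = 16 + 6 = 22)
n = -11 (n = (9 + 0)*(-1) - 2 = 9*(-1) - 2 = -9 - 2 = -11)
(X(-7, 13) + n)*w(5, -4) = (22 - 11)*(2*(-4)) = 11*(-8) = -88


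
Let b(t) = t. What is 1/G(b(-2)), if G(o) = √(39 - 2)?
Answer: √37/37 ≈ 0.16440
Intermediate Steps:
G(o) = √37
1/G(b(-2)) = 1/(√37) = √37/37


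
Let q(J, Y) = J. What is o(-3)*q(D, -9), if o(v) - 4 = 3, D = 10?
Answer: 70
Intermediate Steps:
o(v) = 7 (o(v) = 4 + 3 = 7)
o(-3)*q(D, -9) = 7*10 = 70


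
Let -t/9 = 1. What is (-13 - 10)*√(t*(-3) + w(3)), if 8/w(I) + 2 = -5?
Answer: -23*√1267/7 ≈ -116.95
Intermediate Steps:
t = -9 (t = -9*1 = -9)
w(I) = -8/7 (w(I) = 8/(-2 - 5) = 8/(-7) = 8*(-⅐) = -8/7)
(-13 - 10)*√(t*(-3) + w(3)) = (-13 - 10)*√(-9*(-3) - 8/7) = -23*√(27 - 8/7) = -23*√1267/7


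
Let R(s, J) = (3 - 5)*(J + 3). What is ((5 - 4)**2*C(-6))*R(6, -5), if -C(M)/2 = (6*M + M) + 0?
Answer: 336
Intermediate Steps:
R(s, J) = -6 - 2*J (R(s, J) = -2*(3 + J) = -6 - 2*J)
C(M) = -14*M (C(M) = -2*((6*M + M) + 0) = -2*(7*M + 0) = -14*M)
((5 - 4)**2*C(-6))*R(6, -5) = ((5 - 4)**2*(-14*(-6)))*(-6 - 2*(-5)) = (1**2*84)*(-6 + 10) = (1*84)*4 = 84*4 = 336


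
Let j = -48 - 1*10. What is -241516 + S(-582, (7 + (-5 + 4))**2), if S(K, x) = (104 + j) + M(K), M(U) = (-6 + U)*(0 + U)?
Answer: 100746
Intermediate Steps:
M(U) = U*(-6 + U) (M(U) = (-6 + U)*U = U*(-6 + U))
j = -58 (j = -48 - 10 = -58)
S(K, x) = 46 + K*(-6 + K) (S(K, x) = (104 - 58) + K*(-6 + K) = 46 + K*(-6 + K))
-241516 + S(-582, (7 + (-5 + 4))**2) = -241516 + (46 - 582*(-6 - 582)) = -241516 + (46 - 582*(-588)) = -241516 + (46 + 342216) = -241516 + 342262 = 100746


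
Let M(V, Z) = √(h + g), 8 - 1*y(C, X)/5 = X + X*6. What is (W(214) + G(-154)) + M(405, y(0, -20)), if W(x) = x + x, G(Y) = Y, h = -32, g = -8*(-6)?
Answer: 278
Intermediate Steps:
g = 48
W(x) = 2*x
y(C, X) = 40 - 35*X (y(C, X) = 40 - 5*(X + X*6) = 40 - 5*(X + 6*X) = 40 - 35*X)
M(V, Z) = 4 (M(V, Z) = √(-32 + 48) = √16 = 4)
(W(214) + G(-154)) + M(405, y(0, -20)) = (2*214 - 154) + 4 = (428 - 154) + 4 = 274 + 4 = 278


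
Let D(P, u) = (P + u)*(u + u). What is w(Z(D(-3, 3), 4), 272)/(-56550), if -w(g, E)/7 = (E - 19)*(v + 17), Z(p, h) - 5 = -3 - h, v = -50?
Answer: -19481/18850 ≈ -1.0335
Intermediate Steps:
D(P, u) = 2*u*(P + u) (D(P, u) = (P + u)*(2*u) = 2*u*(P + u))
Z(p, h) = 2 - h (Z(p, h) = 5 + (-3 - h) = 2 - h)
w(g, E) = -4389 + 231*E (w(g, E) = -7*(E - 19)*(-50 + 17) = -7*(-19 + E)*(-33) = -7*(627 - 33*E) = -4389 + 231*E)
w(Z(D(-3, 3), 4), 272)/(-56550) = (-4389 + 231*272)/(-56550) = (-4389 + 62832)*(-1/56550) = 58443*(-1/56550) = -19481/18850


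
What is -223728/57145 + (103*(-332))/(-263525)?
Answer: -137358532/36287075 ≈ -3.7853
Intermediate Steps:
-223728/57145 + (103*(-332))/(-263525) = -223728*1/57145 - 34196*(-1/263525) = -223728/57145 + 412/3175 = -137358532/36287075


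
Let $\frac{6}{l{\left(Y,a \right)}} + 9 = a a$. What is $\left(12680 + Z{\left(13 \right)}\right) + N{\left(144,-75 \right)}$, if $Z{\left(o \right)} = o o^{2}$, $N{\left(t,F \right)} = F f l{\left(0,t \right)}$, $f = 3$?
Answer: $\frac{34261581}{2303} \approx 14877.0$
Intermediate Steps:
$l{\left(Y,a \right)} = \frac{6}{-9 + a^{2}}$ ($l{\left(Y,a \right)} = \frac{6}{-9 + a a} = \frac{6}{-9 + a^{2}}$)
$N{\left(t,F \right)} = \frac{18 F}{-9 + t^{2}}$ ($N{\left(t,F \right)} = F 3 \frac{6}{-9 + t^{2}} = 3 F \frac{6}{-9 + t^{2}} = \frac{18 F}{-9 + t^{2}}$)
$Z{\left(o \right)} = o^{3}$
$\left(12680 + Z{\left(13 \right)}\right) + N{\left(144,-75 \right)} = \left(12680 + 13^{3}\right) + 18 \left(-75\right) \frac{1}{-9 + 144^{2}} = \left(12680 + 2197\right) + 18 \left(-75\right) \frac{1}{-9 + 20736} = 14877 + 18 \left(-75\right) \frac{1}{20727} = 14877 - \frac{150}{2303} = \frac{34261581}{2303}$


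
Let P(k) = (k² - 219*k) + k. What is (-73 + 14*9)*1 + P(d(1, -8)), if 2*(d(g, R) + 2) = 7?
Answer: -1087/4 ≈ -271.75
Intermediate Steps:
d(g, R) = 3/2 (d(g, R) = -2 + (½)*7 = -2 + 7/2 = 3/2)
P(k) = k² - 218*k
(-73 + 14*9)*1 + P(d(1, -8)) = (-73 + 14*9)*1 + 3*(-218 + 3/2)/2 = (-73 + 126)*1 + (3/2)*(-433/2) = 53*1 - 1299/4 = 53 - 1299/4 = -1087/4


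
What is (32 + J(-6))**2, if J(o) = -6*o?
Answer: 4624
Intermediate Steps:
(32 + J(-6))**2 = (32 - 6*(-6))**2 = (32 + 36)**2 = 68**2 = 4624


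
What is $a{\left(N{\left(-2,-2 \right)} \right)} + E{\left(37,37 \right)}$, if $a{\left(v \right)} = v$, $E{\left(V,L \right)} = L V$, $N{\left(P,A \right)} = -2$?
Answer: $1367$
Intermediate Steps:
$a{\left(N{\left(-2,-2 \right)} \right)} + E{\left(37,37 \right)} = -2 + 37 \cdot 37 = -2 + 1369 = 1367$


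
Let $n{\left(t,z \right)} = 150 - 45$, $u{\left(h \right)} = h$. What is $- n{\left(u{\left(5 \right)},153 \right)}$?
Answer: $-105$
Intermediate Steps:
$n{\left(t,z \right)} = 105$ ($n{\left(t,z \right)} = 150 - 45 = 105$)
$- n{\left(u{\left(5 \right)},153 \right)} = \left(-1\right) 105 = -105$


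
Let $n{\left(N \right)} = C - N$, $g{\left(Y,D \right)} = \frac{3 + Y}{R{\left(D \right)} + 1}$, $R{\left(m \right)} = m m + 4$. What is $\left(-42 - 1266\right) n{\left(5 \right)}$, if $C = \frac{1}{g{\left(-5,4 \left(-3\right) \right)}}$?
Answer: $103986$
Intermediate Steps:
$R{\left(m \right)} = 4 + m^{2}$ ($R{\left(m \right)} = m^{2} + 4 = 4 + m^{2}$)
$g{\left(Y,D \right)} = \frac{3 + Y}{5 + D^{2}}$ ($g{\left(Y,D \right)} = \frac{3 + Y}{\left(4 + D^{2}\right) + 1} = \frac{3 + Y}{5 + D^{2}}$)
$C = - \frac{149}{2}$ ($C = \frac{1}{\frac{1}{5 + \left(4 \left(-3\right)\right)^{2}} \left(3 - 5\right)} = \frac{1}{\frac{1}{5 + \left(-12\right)^{2}} \left(-2\right)} = \frac{1}{\frac{1}{5 + 144} \left(-2\right)} = \frac{1}{\frac{1}{149} \left(-2\right)} = \frac{1}{- \frac{2}{149}} = - \frac{149}{2} \approx -74.5$)
$n{\left(N \right)} = - \frac{149}{2} - N$
$\left(-42 - 1266\right) n{\left(5 \right)} = \left(-42 - 1266\right) \left(- \frac{149}{2} - 5\right) = - 1308 \left(- \frac{149}{2} - 5\right) = \left(-1308\right) \left(- \frac{159}{2}\right) = 103986$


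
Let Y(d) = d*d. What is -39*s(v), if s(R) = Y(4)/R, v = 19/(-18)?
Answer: 11232/19 ≈ 591.16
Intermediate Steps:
Y(d) = d**2
v = -19/18 (v = 19*(-1/18) = -19/18 ≈ -1.0556)
s(R) = 16/R (s(R) = 4**2/R = 16/R)
-39*s(v) = -624/(-19/18) = -624*(-18)/19 = -39*(-288/19) = 11232/19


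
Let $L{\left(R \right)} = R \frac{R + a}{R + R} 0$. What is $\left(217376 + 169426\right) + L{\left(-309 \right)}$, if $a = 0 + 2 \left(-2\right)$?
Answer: $386802$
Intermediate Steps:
$a = -4$ ($a = 0 - 4 = -4$)
$L{\left(R \right)} = 0$ ($L{\left(R \right)} = R \frac{R - 4}{R + R} 0 = R \frac{-4 + R}{2 R} 0 = \left(-2 + \frac{R}{2}\right) 0 = 0$)
$\left(217376 + 169426\right) + L{\left(-309 \right)} = \left(217376 + 169426\right) + 0 = 386802 + 0 = 386802$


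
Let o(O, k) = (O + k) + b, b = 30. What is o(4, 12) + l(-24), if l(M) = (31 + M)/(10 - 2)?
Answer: 375/8 ≈ 46.875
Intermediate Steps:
l(M) = 31/8 + M/8 (l(M) = (31 + M)/8 = (31 + M)*(⅛) = 31/8 + M/8)
o(O, k) = 30 + O + k (o(O, k) = (O + k) + 30 = 30 + O + k)
o(4, 12) + l(-24) = (30 + 4 + 12) + (31/8 + (⅛)*(-24)) = 46 + (31/8 - 3) = 46 + 7/8 = 375/8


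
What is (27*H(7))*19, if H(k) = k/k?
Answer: 513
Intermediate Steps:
H(k) = 1
(27*H(7))*19 = (27*1)*19 = 27*19 = 513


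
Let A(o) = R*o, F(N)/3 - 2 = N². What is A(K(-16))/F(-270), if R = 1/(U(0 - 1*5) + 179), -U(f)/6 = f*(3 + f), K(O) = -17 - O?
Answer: -1/26026014 ≈ -3.8423e-8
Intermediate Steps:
U(f) = -6*f*(3 + f)
R = 1/119 (R = 1/(-6*(0 - 1*5)*(3 + (0 - 1*5)) + 179) = 1/(-6*(0 - 5)*(3 + (0 - 5)) + 179) = 1/(-6*(-5)*(3 - 5) + 179) = 1/(-6*(-5)*(-2) + 179) = 1/(-60 + 179) = 1/119 ≈ 0.0084034)
F(N) = 6 + 3*N²
A(o) = o/119
A(K(-16))/F(-270) = ((-17 - 1*(-16))/119)/(6 + 3*(-270)²) = ((-17 + 16)/119)/(6 + 3*72900) = ((1/119)*(-1))/(6 + 218700) = -1/119/218706 = -1/119*1/218706 = -1/26026014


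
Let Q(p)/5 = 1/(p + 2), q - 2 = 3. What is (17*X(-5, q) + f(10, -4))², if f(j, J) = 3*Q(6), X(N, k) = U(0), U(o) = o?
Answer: 225/64 ≈ 3.5156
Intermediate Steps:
q = 5 (q = 2 + 3 = 5)
X(N, k) = 0
Q(p) = 5/(2 + p) (Q(p) = 5/(p + 2) = 5/(2 + p))
f(j, J) = 15/8 (f(j, J) = 3*(5/(2 + 6)) = 3*(5/8) = 15/8)
(17*X(-5, q) + f(10, -4))² = (17*0 + 15/8)² = (0 + 15/8)² = (15/8)² = 225/64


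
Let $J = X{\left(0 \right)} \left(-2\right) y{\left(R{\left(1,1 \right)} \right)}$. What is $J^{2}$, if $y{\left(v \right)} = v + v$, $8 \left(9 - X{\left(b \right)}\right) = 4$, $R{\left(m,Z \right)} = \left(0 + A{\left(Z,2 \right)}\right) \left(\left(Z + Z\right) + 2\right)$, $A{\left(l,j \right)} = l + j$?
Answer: $166464$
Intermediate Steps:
$A{\left(l,j \right)} = j + l$
$R{\left(m,Z \right)} = \left(2 + Z\right) \left(2 + 2 Z\right)$ ($R{\left(m,Z \right)} = \left(0 + \left(2 + Z\right)\right) \left(\left(Z + Z\right) + 2\right) = \left(2 + Z\right) \left(2 Z + 2\right) = \left(2 + Z\right) \left(2 + 2 Z\right)$)
$X{\left(b \right)} = \frac{17}{2}$ ($X{\left(b \right)} = 9 - \frac{1}{2} = \frac{17}{2}$)
$y{\left(v \right)} = 2 v$
$J = -408$ ($J = \frac{17}{2} \left(-2\right) 2 \cdot 2 \left(1 + 1\right) \left(2 + 1\right) = - 17 \cdot 2 \cdot 2 \cdot 2 \cdot 3 = - 17 \cdot 2 \cdot 12 = \left(-17\right) 24 = -408$)
$J^{2} = \left(-408\right)^{2} = 166464$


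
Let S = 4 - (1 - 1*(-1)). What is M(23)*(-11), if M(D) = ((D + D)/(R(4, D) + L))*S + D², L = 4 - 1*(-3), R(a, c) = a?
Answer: -5911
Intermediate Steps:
L = 7 (L = 4 + 3 = 7)
S = 2 (S = 4 - (1 + 1) = 4 - 1*2 = 4 - 2 = 2)
M(D) = D² + 4*D/11 (M(D) = ((D + D)/(4 + 7))*2 + D² = ((2*D)/11)*2 + D² = ((2*D)*(1/11))*2 + D² = (2*D/11)*2 + D² = 4*D/11 + D² = D² + 4*D/11)
M(23)*(-11) = ((1/11)*23*(4 + 11*23))*(-11) = ((1/11)*23*(4 + 253))*(-11) = ((1/11)*23*257)*(-11) = (5911/11)*(-11) = -5911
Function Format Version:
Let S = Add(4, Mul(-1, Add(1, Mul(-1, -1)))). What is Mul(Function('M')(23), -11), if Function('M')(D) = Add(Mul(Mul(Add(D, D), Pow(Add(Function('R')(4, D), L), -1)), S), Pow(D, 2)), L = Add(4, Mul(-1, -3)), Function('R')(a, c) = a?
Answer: -5911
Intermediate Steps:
L = 7 (L = Add(4, 3) = 7)
S = 2 (S = Add(4, Mul(-1, Add(1, 1))) = Add(4, Mul(-1, 2)) = Add(4, -2) = 2)
Function('M')(D) = Add(Pow(D, 2), Mul(Rational(4, 11), D)) (Function('M')(D) = Add(Mul(Mul(Add(D, D), Pow(Add(4, 7), -1)), 2), Pow(D, 2)) = Add(Mul(Mul(Mul(2, D), Pow(11, -1)), 2), Pow(D, 2)) = Add(Mul(Mul(Mul(2, D), Rational(1, 11)), 2), Pow(D, 2)) = Add(Mul(Mul(Rational(2, 11), D), 2), Pow(D, 2)) = Add(Mul(Rational(4, 11), D), Pow(D, 2)) = Add(Pow(D, 2), Mul(Rational(4, 11), D)))
Mul(Function('M')(23), -11) = Mul(Mul(Rational(1, 11), 23, Add(4, Mul(11, 23))), -11) = Mul(Mul(Rational(1, 11), 23, Add(4, 253)), -11) = Mul(Mul(Rational(1, 11), 23, 257), -11) = Mul(Rational(5911, 11), -11) = -5911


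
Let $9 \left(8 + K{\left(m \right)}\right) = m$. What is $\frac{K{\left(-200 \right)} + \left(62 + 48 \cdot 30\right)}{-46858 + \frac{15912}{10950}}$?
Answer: $- \frac{12086975}{384809391} \approx -0.03141$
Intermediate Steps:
$K{\left(m \right)} = -8 + \frac{m}{9}$
$\frac{K{\left(-200 \right)} + \left(62 + 48 \cdot 30\right)}{-46858 + \frac{15912}{10950}} = \frac{\left(-8 + \frac{1}{9} \left(-200\right)\right) + \left(62 + 48 \cdot 30\right)}{-46858 + \frac{15912}{10950}} = \frac{\left(-8 - \frac{200}{9}\right) + \left(62 + 1440\right)}{-46858 + 15912 \cdot \frac{1}{10950}} = \frac{- \frac{272}{9} + 1502}{-46858 + \frac{2652}{1825}} = \frac{13246}{9 \left(- \frac{85513198}{1825}\right)} = \frac{13246}{9} \left(- \frac{1825}{85513198}\right) = - \frac{12086975}{384809391}$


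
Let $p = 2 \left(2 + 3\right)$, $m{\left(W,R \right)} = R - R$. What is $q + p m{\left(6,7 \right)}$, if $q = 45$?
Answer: $45$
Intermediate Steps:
$m{\left(W,R \right)} = 0$
$p = 10$ ($p = 2 \cdot 5 = 10$)
$q + p m{\left(6,7 \right)} = 45 + 10 \cdot 0 = 45 + 0 = 45$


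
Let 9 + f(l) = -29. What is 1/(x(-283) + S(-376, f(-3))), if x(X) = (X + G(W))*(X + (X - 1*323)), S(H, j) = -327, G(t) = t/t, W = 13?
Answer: 1/250371 ≈ 3.9941e-6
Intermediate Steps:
f(l) = -38 (f(l) = -9 - 29 = -38)
G(t) = 1
x(X) = (1 + X)*(-323 + 2*X) (x(X) = (X + 1)*(X + (X - 1*323)) = (1 + X)*(X + (X - 323)) = (1 + X)*(X + (-323 + X)) = (1 + X)*(-323 + 2*X))
1/(x(-283) + S(-376, f(-3))) = 1/((-323 - 321*(-283) + 2*(-283)²) - 327) = 1/((-323 + 90843 + 2*80089) - 327) = 1/((-323 + 90843 + 160178) - 327) = 1/(250698 - 327) = 1/250371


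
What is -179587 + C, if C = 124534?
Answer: -55053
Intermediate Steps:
-179587 + C = -179587 + 124534 = -55053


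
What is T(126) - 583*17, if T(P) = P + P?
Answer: -9659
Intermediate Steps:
T(P) = 2*P
T(126) - 583*17 = 2*126 - 583*17 = 252 - 9911 = -9659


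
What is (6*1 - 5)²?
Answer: 1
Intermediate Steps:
(6*1 - 5)² = (6 - 5)² = 1² = 1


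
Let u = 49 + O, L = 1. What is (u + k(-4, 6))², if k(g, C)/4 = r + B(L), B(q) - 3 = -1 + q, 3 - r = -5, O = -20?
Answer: 5329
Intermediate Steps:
r = 8 (r = 3 - 1*(-5) = 3 + 5 = 8)
B(q) = 2 + q (B(q) = 3 + (-1 + q) = 2 + q)
k(g, C) = 44 (k(g, C) = 4*(8 + (2 + 1)) = 4*(8 + 3) = 4*11 = 44)
u = 29 (u = 49 - 20 = 29)
(u + k(-4, 6))² = (29 + 44)² = 73² = 5329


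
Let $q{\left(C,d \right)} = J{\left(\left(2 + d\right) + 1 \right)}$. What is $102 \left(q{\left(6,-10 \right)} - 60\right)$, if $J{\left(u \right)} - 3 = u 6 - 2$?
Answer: $-10302$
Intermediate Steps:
$J{\left(u \right)} = 1 + 6 u$ ($J{\left(u \right)} = 3 + \left(u 6 - 2\right) = 3 + \left(6 u - 2\right) = 3 + \left(-2 + 6 u\right) = 1 + 6 u$)
$q{\left(C,d \right)} = 19 + 6 d$ ($q{\left(C,d \right)} = 1 + 6 \left(\left(2 + d\right) + 1\right) = 1 + 6 \left(3 + d\right) = 1 + \left(18 + 6 d\right) = 19 + 6 d$)
$102 \left(q{\left(6,-10 \right)} - 60\right) = 102 \left(\left(19 + 6 \left(-10\right)\right) - 60\right) = 102 \left(\left(19 - 60\right) - 60\right) = 102 \left(-41 - 60\right) = 102 \left(-101\right) = -10302$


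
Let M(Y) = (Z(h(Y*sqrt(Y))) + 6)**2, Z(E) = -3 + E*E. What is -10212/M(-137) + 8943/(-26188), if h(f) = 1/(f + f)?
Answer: -28300050514321845642039/24933784358570392300 ≈ -1135.0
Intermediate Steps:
h(f) = 1/(2*f)
Z(E) = -3 + E**2
M(Y) = (3 + 1/(4*Y**3))**2 (M(Y) = ((-3 + (1/(2*((Y*sqrt(Y)))))**2) + 6)**2 = ((-3 + (1/(2*(Y**(3/2))))**2) + 6)**2 = ((-3 + (1/(2*Y**(3/2)))**2) + 6)**2 = ((-3 + 1/(4*Y**3)) + 6)**2 = (3 + 1/(4*Y**3))**2)
-10212/M(-137) + 8943/(-26188) = -10212*105789700009744/(1 + 12*(-137)**3)**2 + 8943/(-26188) = -10212*105789700009744/(1 + 12*(-2571353))**2 + 8943*(-1/26188) = -10212*105789700009744/(1 - 30856236)**2 - 8943/26188 = -10212/((1/16)*(1/6611856250609)*(-30856235)**2) - 8943/26188 = -10212/((1/16)*(1/6611856250609)*952107238375225) - 8943/26188 = -10212/952107238375225/105789700009744 - 8943/26188 = -10212*105789700009744/952107238375225 - 8943/26188 = -1080324416499505728/952107238375225 - 8943/26188 = -28300050514321845642039/24933784358570392300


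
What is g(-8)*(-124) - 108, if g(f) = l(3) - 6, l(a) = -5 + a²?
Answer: 140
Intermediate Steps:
g(f) = -2 (g(f) = (-5 + 3²) - 6 = (-5 + 9) - 6 = 4 - 6 = -2)
g(-8)*(-124) - 108 = -2*(-124) - 108 = 248 - 108 = 140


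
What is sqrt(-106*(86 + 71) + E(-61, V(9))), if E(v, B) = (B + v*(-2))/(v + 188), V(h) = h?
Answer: I*sqrt(268402181)/127 ≈ 129.0*I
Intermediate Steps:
E(v, B) = (B - 2*v)/(188 + v)
sqrt(-106*(86 + 71) + E(-61, V(9))) = sqrt(-106*(86 + 71) + (9 - 2*(-61))/(188 - 61)) = sqrt(-106*157 + (9 + 122)/127) = sqrt(-16642 + (1/127)*131) = sqrt(-16642 + 131/127) = sqrt(-2113403/127) = I*sqrt(268402181)/127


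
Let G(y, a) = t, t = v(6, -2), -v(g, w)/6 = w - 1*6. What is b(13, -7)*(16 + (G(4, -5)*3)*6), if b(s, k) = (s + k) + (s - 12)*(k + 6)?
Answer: 4400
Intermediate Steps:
v(g, w) = 36 - 6*w (v(g, w) = -6*(w - 1*6) = -6*(w - 6) = -6*(-6 + w) = 36 - 6*w)
t = 48 (t = 36 - 6*(-2) = 36 + 12 = 48)
G(y, a) = 48
b(s, k) = k + s + (-12 + s)*(6 + k) (b(s, k) = (k + s) + (-12 + s)*(6 + k) = k + s + (-12 + s)*(6 + k))
b(13, -7)*(16 + (G(4, -5)*3)*6) = (-72 - 11*(-7) + 7*13 - 7*13)*(16 + (48*3)*6) = (-72 + 77 + 91 - 91)*(16 + 144*6) = 5*(16 + 864) = 5*880 = 4400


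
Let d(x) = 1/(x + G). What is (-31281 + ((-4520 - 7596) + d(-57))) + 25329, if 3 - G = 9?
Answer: -1138285/63 ≈ -18068.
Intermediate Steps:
G = -6 (G = 3 - 1*9 = 3 - 9 = -6)
d(x) = 1/(-6 + x) (d(x) = 1/(x - 6) = 1/(-6 + x))
(-31281 + ((-4520 - 7596) + d(-57))) + 25329 = (-31281 + ((-4520 - 7596) + 1/(-6 - 57))) + 25329 = (-31281 + (-12116 + 1/(-63))) + 25329 = (-31281 + (-12116 - 1/63)) + 25329 = (-31281 - 763309/63) + 25329 = -2734012/63 + 25329 = -1138285/63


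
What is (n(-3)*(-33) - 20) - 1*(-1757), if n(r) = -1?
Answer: 1770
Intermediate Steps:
(n(-3)*(-33) - 20) - 1*(-1757) = (-1*(-33) - 20) - 1*(-1757) = (33 - 20) + 1757 = 13 + 1757 = 1770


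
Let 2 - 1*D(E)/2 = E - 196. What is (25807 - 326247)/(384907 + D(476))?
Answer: -300440/384351 ≈ -0.78168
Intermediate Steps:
D(E) = 396 - 2*E (D(E) = 4 - 2*(E - 196) = 4 - 2*(-196 + E) = 4 + (392 - 2*E) = 396 - 2*E)
(25807 - 326247)/(384907 + D(476)) = (25807 - 326247)/(384907 + (396 - 2*476)) = -300440/(384907 + (396 - 952)) = -300440/(384907 - 556) = -300440/384351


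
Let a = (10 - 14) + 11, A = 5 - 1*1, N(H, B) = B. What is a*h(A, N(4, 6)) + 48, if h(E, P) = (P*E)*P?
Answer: 1056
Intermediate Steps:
A = 4 (A = 5 - 1 = 4)
h(E, P) = E*P² (h(E, P) = (E*P)*P = E*P²)
a = 7 (a = -4 + 11 = 7)
a*h(A, N(4, 6)) + 48 = 7*(4*6²) + 48 = 7*(4*36) + 48 = 7*144 + 48 = 1008 + 48 = 1056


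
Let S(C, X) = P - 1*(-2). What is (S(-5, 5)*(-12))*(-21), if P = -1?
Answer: 252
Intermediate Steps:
S(C, X) = 1 (S(C, X) = -1 - 1*(-2) = -1 + 2 = 1)
(S(-5, 5)*(-12))*(-21) = (1*(-12))*(-21) = -12*(-21) = 252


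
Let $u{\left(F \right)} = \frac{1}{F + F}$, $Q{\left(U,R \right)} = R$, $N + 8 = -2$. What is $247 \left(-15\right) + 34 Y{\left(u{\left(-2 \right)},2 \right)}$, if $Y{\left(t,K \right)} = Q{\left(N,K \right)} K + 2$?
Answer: $-3501$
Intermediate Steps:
$N = -10$ ($N = -8 - 2 = -10$)
$u{\left(F \right)} = \frac{1}{2 F}$
$Y{\left(t,K \right)} = 2 + K^{2}$ ($Y{\left(t,K \right)} = K K + 2 = K^{2} + 2 = 2 + K^{2}$)
$247 \left(-15\right) + 34 Y{\left(u{\left(-2 \right)},2 \right)} = 247 \left(-15\right) + 34 \left(2 + 2^{2}\right) = -3705 + 34 \left(2 + 4\right) = -3705 + 34 \cdot 6 = -3705 + 204 = -3501$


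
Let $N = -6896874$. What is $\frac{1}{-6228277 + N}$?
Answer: $- \frac{1}{13125151} \approx -7.619 \cdot 10^{-8}$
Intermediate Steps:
$\frac{1}{-6228277 + N} = \frac{1}{-6228277 - 6896874} = \frac{1}{-13125151} = - \frac{1}{13125151}$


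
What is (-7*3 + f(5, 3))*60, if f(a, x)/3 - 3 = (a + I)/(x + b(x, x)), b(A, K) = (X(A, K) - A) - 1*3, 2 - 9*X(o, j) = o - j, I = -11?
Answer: -1656/5 ≈ -331.20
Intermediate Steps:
X(o, j) = 2/9 - o/9 + j/9 (X(o, j) = 2/9 - (o - j)/9 = 2/9 + (-o/9 + j/9) = 2/9 - o/9 + j/9)
b(A, K) = -25/9 - 10*A/9 + K/9 (b(A, K) = ((2/9 - A/9 + K/9) - A) - 1*3 = (2/9 - 10*A/9 + K/9) - 3 = -25/9 - 10*A/9 + K/9)
f(a, x) = 522/25 - 27*a/25 (f(a, x) = 9 + 3*((a - 11)/(x + (-25/9 - 10*x/9 + x/9))) = 9 + 3*((-11 + a)/(x + (-25/9 - x))) = 9 + 3*((-11 + a)/(-25/9)) = 9 + 3*((-11 + a)*(-9/25)) = 9 + 3*(99/25 - 9*a/25) = 9 + (297/25 - 27*a/25) = 522/25 - 27*a/25)
(-7*3 + f(5, 3))*60 = (-7*3 + (522/25 - 27/25*5))*60 = (-21 + (522/25 - 27/5))*60 = (-21 + 387/25)*60 = -138/25*60 = -1656/5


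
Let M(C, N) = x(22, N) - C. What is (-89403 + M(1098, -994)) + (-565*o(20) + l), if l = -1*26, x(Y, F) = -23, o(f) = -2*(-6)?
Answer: -97330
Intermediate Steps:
o(f) = 12
M(C, N) = -23 - C
l = -26
(-89403 + M(1098, -994)) + (-565*o(20) + l) = (-89403 + (-23 - 1*1098)) + (-565*12 - 26) = (-89403 + (-23 - 1098)) + (-6780 - 26) = (-89403 - 1121) - 6806 = -90524 - 6806 = -97330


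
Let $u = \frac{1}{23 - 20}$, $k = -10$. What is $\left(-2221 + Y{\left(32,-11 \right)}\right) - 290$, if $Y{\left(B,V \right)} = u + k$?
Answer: $- \frac{7562}{3} \approx -2520.7$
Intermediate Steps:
$u = \frac{1}{3} \approx 0.33333$
$Y{\left(B,V \right)} = - \frac{29}{3}$ ($Y{\left(B,V \right)} = \frac{1}{3} - 10 = - \frac{29}{3}$)
$\left(-2221 + Y{\left(32,-11 \right)}\right) - 290 = \left(-2221 - \frac{29}{3}\right) - 290 = - \frac{6692}{3} - 290 = - \frac{7562}{3}$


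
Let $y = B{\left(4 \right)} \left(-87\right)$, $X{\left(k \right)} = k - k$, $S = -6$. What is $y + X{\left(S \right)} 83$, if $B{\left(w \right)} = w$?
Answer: $-348$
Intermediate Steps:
$X{\left(k \right)} = 0$
$y = -348$ ($y = 4 \left(-87\right) = -348$)
$y + X{\left(S \right)} 83 = -348 + 0 \cdot 83 = -348 + 0 = -348$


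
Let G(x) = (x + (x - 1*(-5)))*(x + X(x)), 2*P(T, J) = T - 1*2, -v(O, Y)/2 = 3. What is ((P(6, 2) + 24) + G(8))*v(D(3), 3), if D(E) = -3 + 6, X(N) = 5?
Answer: -1794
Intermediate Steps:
D(E) = 3
v(O, Y) = -6 (v(O, Y) = -2*3 = -6)
P(T, J) = -1 + T/2 (P(T, J) = (T - 1*2)/2 = (T - 2)/2 = (-2 + T)/2 = -1 + T/2)
G(x) = (5 + x)*(5 + 2*x) (G(x) = (x + (x - 1*(-5)))*(x + 5) = (x + (x + 5))*(5 + x) = (x + (5 + x))*(5 + x) = (5 + 2*x)*(5 + x) = (5 + x)*(5 + 2*x))
((P(6, 2) + 24) + G(8))*v(D(3), 3) = (((-1 + (½)*6) + 24) + (25 + 2*8² + 15*8))*(-6) = (((-1 + 3) + 24) + (25 + 2*64 + 120))*(-6) = ((2 + 24) + (25 + 128 + 120))*(-6) = (26 + 273)*(-6) = 299*(-6) = -1794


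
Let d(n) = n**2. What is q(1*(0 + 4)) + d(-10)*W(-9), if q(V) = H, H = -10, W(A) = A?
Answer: -910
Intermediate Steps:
q(V) = -10
q(1*(0 + 4)) + d(-10)*W(-9) = -10 + (-10)**2*(-9) = -10 + 100*(-9) = -10 - 900 = -910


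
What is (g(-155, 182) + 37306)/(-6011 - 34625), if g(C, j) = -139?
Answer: -37167/40636 ≈ -0.91463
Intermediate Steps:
(g(-155, 182) + 37306)/(-6011 - 34625) = (-139 + 37306)/(-6011 - 34625) = 37167/(-40636) = 37167*(-1/40636) = -37167/40636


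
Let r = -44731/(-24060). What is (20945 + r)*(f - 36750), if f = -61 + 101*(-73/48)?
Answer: -894214757004731/1154880 ≈ -7.7429e+8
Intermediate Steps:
r = 44731/24060 (r = -44731*(-1/24060) = 44731/24060 ≈ 1.8591)
f = -10301/48 (f = -61 + 101*(-73*1/48) = -61 + 101*(-73/48) = -61 - 7373/48 = -10301/48 ≈ -214.60)
(20945 + r)*(f - 36750) = (20945 + 44731/24060)*(-10301/48 - 36750) = (503981431/24060)*(-1774301/48) = -894214757004731/1154880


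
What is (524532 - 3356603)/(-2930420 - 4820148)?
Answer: 2832071/7750568 ≈ 0.36540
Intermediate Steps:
(524532 - 3356603)/(-2930420 - 4820148) = -2832071/(-7750568) = -2832071*(-1/7750568) = 2832071/7750568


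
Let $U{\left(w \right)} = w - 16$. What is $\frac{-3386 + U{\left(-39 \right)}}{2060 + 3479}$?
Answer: $- \frac{3441}{5539} \approx -0.62123$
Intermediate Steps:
$U{\left(w \right)} = -16 + w$
$\frac{-3386 + U{\left(-39 \right)}}{2060 + 3479} = \frac{-3386 - 55}{2060 + 3479} = \frac{-3386 - 55}{5539} = \left(-3441\right) \frac{1}{5539} = - \frac{3441}{5539}$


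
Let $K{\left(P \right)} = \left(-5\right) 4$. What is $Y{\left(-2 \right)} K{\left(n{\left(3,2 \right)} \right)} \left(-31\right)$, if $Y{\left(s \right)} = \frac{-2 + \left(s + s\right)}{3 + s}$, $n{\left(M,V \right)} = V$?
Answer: $-3720$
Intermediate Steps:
$K{\left(P \right)} = -20$
$Y{\left(s \right)} = \frac{-2 + 2 s}{3 + s}$
$Y{\left(-2 \right)} K{\left(n{\left(3,2 \right)} \right)} \left(-31\right) = \frac{2 \left(-1 - 2\right)}{3 - 2} \left(-20\right) \left(-31\right) = 2 \cdot 1^{-1} \left(-3\right) \left(-20\right) \left(-31\right) = 2 \cdot 1 \left(-3\right) \left(-20\right) \left(-31\right) = \left(-6\right) \left(-20\right) \left(-31\right) = 120 \left(-31\right) = -3720$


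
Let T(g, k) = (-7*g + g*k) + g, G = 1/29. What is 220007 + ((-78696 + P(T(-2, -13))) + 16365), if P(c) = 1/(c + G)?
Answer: 173916657/1103 ≈ 1.5768e+5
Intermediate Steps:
G = 1/29 ≈ 0.034483
T(g, k) = -6*g + g*k
P(c) = 1/(1/29 + c) (P(c) = 1/(c + 1/29) = 1/(1/29 + c))
220007 + ((-78696 + P(T(-2, -13))) + 16365) = 220007 + ((-78696 + 29/(1 + 29*(-2*(-6 - 13)))) + 16365) = 220007 + ((-78696 + 29/(1 + 29*(-2*(-19)))) + 16365) = 220007 + ((-78696 + 29/(1 + 29*38)) + 16365) = 220007 + ((-78696 + 29/(1 + 1102)) + 16365) = 220007 + ((-78696 + 29/1103) + 16365) = 220007 + (-86801659/1103 + 16365) = 220007 - 68751064/1103 = 173916657/1103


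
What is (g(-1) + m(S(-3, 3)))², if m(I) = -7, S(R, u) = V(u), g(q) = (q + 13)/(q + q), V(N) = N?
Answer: 169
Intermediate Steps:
g(q) = (13 + q)/(2*q) (g(q) = (13 + q)/((2*q)) = (13 + q)*(1/(2*q)) = (13 + q)/(2*q))
S(R, u) = u
(g(-1) + m(S(-3, 3)))² = ((½)*(13 - 1)/(-1) - 7)² = ((½)*(-1)*12 - 7)² = (-6 - 7)² = (-13)² = 169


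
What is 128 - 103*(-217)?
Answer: 22479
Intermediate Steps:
128 - 103*(-217) = 128 + 22351 = 22479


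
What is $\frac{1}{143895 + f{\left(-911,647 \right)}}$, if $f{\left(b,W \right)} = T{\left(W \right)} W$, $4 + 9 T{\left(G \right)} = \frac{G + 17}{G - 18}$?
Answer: $\frac{5661}{813391351} \approx 6.9598 \cdot 10^{-6}$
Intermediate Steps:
$T{\left(G \right)} = - \frac{4}{9} + \frac{17 + G}{9 \left(-18 + G\right)}$ ($T{\left(G \right)} = - \frac{4}{9} + \frac{\left(G + 17\right) \frac{1}{G - 18}}{9} = - \frac{4}{9} + \frac{\left(17 + G\right) \frac{1}{-18 + G}}{9} = - \frac{4}{9} + \frac{\frac{1}{-18 + G} \left(17 + G\right)}{9} = - \frac{4}{9} + \frac{17 + G}{9 \left(-18 + G\right)}$)
$f{\left(b,W \right)} = \frac{W \left(89 - 3 W\right)}{9 \left(-18 + W\right)}$ ($f{\left(b,W \right)} = \frac{89 - 3 W}{9 \left(-18 + W\right)} W = \frac{W \left(89 - 3 W\right)}{9 \left(-18 + W\right)}$)
$\frac{1}{143895 + f{\left(-911,647 \right)}} = \frac{1}{143895 + \frac{1}{9} \cdot 647 \frac{1}{-18 + 647} \left(89 - 1941\right)} = \frac{1}{143895 + \frac{1}{9} \cdot 647 \cdot \frac{1}{629} \left(89 - 1941\right)} = \frac{1}{143895 + \frac{1}{9} \cdot 647 \cdot \frac{1}{629} \left(-1852\right)} = \frac{1}{143895 - \frac{1198244}{5661}} = \frac{1}{\frac{813391351}{5661}} = \frac{5661}{813391351}$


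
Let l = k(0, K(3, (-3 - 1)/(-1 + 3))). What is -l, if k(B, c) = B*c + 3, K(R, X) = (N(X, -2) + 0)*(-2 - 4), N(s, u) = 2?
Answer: -3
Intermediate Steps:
K(R, X) = -12 (K(R, X) = (2 + 0)*(-2 - 4) = 2*(-6) = -12)
k(B, c) = 3 + B*c
l = 3 (l = 3 + 0*(-12) = 3 + 0 = 3)
-l = -1*3 = -3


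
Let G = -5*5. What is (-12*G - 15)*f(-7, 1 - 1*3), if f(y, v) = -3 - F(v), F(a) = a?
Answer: -285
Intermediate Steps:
G = -25
f(y, v) = -3 - v
(-12*G - 15)*f(-7, 1 - 1*3) = (-12*(-25) - 15)*(-3 - (1 - 1*3)) = (300 - 15)*(-3 - (1 - 3)) = 285*(-3 - 1*(-2)) = 285*(-3 + 2) = 285*(-1) = -285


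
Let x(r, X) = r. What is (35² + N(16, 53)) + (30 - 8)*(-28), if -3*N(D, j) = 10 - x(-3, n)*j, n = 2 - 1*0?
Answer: 1658/3 ≈ 552.67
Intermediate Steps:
n = 2 (n = 2 + 0 = 2)
N(D, j) = -10/3 - j (N(D, j) = -(10 - (-3)*j)/3 = -(10 + 3*j)/3 = -10/3 - j)
(35² + N(16, 53)) + (30 - 8)*(-28) = (35² + (-10/3 - 1*53)) + (30 - 8)*(-28) = (1225 + (-10/3 - 53)) + 22*(-28) = (1225 - 169/3) - 616 = 3506/3 - 616 = 1658/3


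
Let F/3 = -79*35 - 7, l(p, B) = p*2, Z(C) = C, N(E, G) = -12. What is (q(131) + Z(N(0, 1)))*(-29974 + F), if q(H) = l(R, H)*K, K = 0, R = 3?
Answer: 459480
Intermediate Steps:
l(p, B) = 2*p
F = -8316 (F = 3*(-79*35 - 7) = 3*(-2765 - 7) = 3*(-2772) = -8316)
q(H) = 0 (q(H) = (2*3)*0 = 6*0 = 0)
(q(131) + Z(N(0, 1)))*(-29974 + F) = (0 - 12)*(-29974 - 8316) = -12*(-38290) = 459480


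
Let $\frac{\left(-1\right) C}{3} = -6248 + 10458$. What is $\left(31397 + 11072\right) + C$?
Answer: $29839$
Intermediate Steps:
$C = -12630$ ($C = - 3 \left(-6248 + 10458\right) = \left(-3\right) 4210 = -12630$)
$\left(31397 + 11072\right) + C = \left(31397 + 11072\right) - 12630 = 42469 - 12630 = 29839$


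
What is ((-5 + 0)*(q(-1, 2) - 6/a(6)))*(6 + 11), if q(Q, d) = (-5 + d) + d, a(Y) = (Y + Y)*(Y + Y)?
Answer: 2125/24 ≈ 88.542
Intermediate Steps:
a(Y) = 4*Y**2 (a(Y) = (2*Y)*(2*Y) = 4*Y**2)
q(Q, d) = -5 + 2*d
((-5 + 0)*(q(-1, 2) - 6/a(6)))*(6 + 11) = ((-5 + 0)*((-5 + 2*2) - 6/(4*6**2)))*(6 + 11) = -5*((-5 + 4) - 6/(4*36))*17 = -5*(-1 - 6/144)*17 = -5*(-1 - 6*1/144)*17 = -5*(-1 - 1/24)*17 = -5*(-25/24)*17 = (125/24)*17 = 2125/24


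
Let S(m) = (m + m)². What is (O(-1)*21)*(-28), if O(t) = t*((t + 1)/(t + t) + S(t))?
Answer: 2352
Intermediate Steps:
S(m) = 4*m² (S(m) = (2*m)² = 4*m²)
O(t) = t*(4*t² + (1 + t)/(2*t)) (O(t) = t*((t + 1)/(t + t) + 4*t²) = t*((1 + t)/((2*t)) + 4*t²) = t*((1 + t)*(1/(2*t)) + 4*t²) = t*((1 + t)/(2*t) + 4*t²) = t*(4*t² + (1 + t)/(2*t)))
(O(-1)*21)*(-28) = ((½ + (½)*(-1) + 4*(-1)³)*21)*(-28) = ((½ - ½ + 4*(-1))*21)*(-28) = ((½ - ½ - 4)*21)*(-28) = -4*21*(-28) = -84*(-28) = 2352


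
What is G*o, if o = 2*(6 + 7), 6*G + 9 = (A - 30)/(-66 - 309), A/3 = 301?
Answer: -6136/125 ≈ -49.088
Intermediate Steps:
A = 903 (A = 3*301 = 903)
G = -236/125 (G = -3/2 + ((903 - 30)/(-66 - 309))/6 = -3/2 + (873/(-375))/6 = -3/2 + (873*(-1/375))/6 = -3/2 + (⅙)*(-291/125) = -3/2 - 97/250 = -236/125 ≈ -1.8880)
o = 26 (o = 2*13 = 26)
G*o = -236/125*26 = -6136/125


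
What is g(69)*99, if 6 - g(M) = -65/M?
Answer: 15807/23 ≈ 687.26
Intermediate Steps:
g(M) = 6 + 65/M (g(M) = 6 - (-65)/M = 6 + 65/M)
g(69)*99 = (6 + 65/69)*99 = (479/69)*99 = 15807/23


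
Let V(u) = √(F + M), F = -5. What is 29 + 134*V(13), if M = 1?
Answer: 29 + 268*I ≈ 29.0 + 268.0*I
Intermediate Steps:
V(u) = 2*I (V(u) = √(-5 + 1) = √(-4) = 2*I)
29 + 134*V(13) = 29 + 134*(2*I) = 29 + 268*I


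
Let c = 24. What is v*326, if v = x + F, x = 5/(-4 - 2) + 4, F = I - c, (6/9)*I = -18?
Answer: -46781/3 ≈ -15594.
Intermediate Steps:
I = -27 (I = (3/2)*(-18) = -27)
F = -51 (F = -27 - 1*24 = -27 - 24 = -51)
x = 19/6 (x = 5/(-6) + 4 = 5*(-1/6) + 4 = -5/6 + 4 = 19/6 ≈ 3.1667)
v = -287/6 (v = 19/6 - 51 = -287/6 ≈ -47.833)
v*326 = -287/6*326 = -46781/3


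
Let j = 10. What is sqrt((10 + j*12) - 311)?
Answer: I*sqrt(181) ≈ 13.454*I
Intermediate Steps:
sqrt((10 + j*12) - 311) = sqrt((10 + 10*12) - 311) = sqrt((10 + 120) - 311) = sqrt(130 - 311) = sqrt(-181) = I*sqrt(181)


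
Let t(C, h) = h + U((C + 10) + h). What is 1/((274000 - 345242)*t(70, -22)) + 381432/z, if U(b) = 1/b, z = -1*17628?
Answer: -1443617567549/66717242475 ≈ -21.638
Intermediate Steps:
z = -17628
t(C, h) = h + 1/(10 + C + h) (t(C, h) = h + 1/((C + 10) + h) = h + 1/((10 + C) + h) = h + 1/(10 + C + h))
1/((274000 - 345242)*t(70, -22)) + 381432/z = 1/((274000 - 345242)*(-22 + 1/(10 + 70 - 22))) + 381432/(-17628) = 1/((-71242)*(-22 + 1/58)) + 381432*(-1/17628) = -1/(71242*(-22 + 1/58)) - 31786/1469 = -1/(71242*(-1275/58)) - 31786/1469 = -1/71242*(-58/1275) - 31786/1469 = 29/45416775 - 31786/1469 = -1443617567549/66717242475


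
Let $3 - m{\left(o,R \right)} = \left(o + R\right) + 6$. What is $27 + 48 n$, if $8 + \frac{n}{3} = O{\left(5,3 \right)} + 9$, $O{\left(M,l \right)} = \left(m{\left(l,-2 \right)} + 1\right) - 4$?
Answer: $-837$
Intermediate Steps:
$m{\left(o,R \right)} = -3 - R - o$ ($m{\left(o,R \right)} = 3 - \left(\left(o + R\right) + 6\right) = 3 - \left(\left(R + o\right) + 6\right) = 3 - \left(6 + R + o\right) = -3 - R - o$)
$O{\left(M,l \right)} = -4 - l$ ($O{\left(M,l \right)} = \left(\left(-3 - -2 - l\right) + 1\right) - 4 = \left(\left(-3 + 2 - l\right) + 1\right) - 4 = \left(\left(-1 - l\right) + 1\right) - 4 = - l - 4 = -4 - l$)
$n = -18$ ($n = -24 + 3 \left(\left(-4 - 3\right) + 9\right) = -24 + 3 \left(-7 + 9\right) = -24 + 3 \cdot 2 = -24 + 6 = -18$)
$27 + 48 n = 27 + 48 \left(-18\right) = 27 - 864 = -837$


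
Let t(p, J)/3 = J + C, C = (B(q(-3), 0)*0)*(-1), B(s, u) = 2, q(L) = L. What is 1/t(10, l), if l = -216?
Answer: -1/648 ≈ -0.0015432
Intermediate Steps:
C = 0 (C = (2*0)*(-1) = 0*(-1) = 0)
t(p, J) = 3*J (t(p, J) = 3*(J + 0) = 3*J)
1/t(10, l) = 1/(3*(-216)) = 1/(-648) = -1/648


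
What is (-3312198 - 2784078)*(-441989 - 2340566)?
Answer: 16963223265180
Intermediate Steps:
(-3312198 - 2784078)*(-441989 - 2340566) = -6096276*(-2782555) = 16963223265180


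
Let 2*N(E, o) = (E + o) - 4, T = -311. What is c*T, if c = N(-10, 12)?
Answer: 311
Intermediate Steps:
N(E, o) = -2 + E/2 + o/2 (N(E, o) = ((E + o) - 4)/2 = (-4 + E + o)/2 = -2 + E/2 + o/2)
c = -1 (c = -2 + (½)*(-10) + (½)*12 = -2 - 5 + 6 = -1)
c*T = -1*(-311) = 311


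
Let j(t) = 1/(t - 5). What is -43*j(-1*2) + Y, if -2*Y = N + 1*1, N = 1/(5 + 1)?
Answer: 467/84 ≈ 5.5595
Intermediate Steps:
N = ⅙ (N = 1/6 = ⅙ ≈ 0.16667)
j(t) = 1/(-5 + t)
Y = -7/12 (Y = -(⅙ + 1*1)/2 = -(⅙ + 1)/2 = -½*7/6 = -7/12 ≈ -0.58333)
-43*j(-1*2) + Y = -43/(-5 - 1*2) - 7/12 = -43/(-5 - 2) - 7/12 = -43/(-7) - 7/12 = -43*(-⅐) - 7/12 = 43/7 - 7/12 = 467/84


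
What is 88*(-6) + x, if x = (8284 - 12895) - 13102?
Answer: -18241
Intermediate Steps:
x = -17713 (x = -4611 - 13102 = -17713)
88*(-6) + x = 88*(-6) - 17713 = -528 - 17713 = -18241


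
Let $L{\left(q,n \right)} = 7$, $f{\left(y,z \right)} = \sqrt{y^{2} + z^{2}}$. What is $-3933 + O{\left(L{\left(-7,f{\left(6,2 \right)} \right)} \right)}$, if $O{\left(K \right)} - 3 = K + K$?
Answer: $-3916$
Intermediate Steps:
$O{\left(K \right)} = 3 + 2 K$ ($O{\left(K \right)} = 3 + \left(K + K\right) = 3 + 2 K$)
$-3933 + O{\left(L{\left(-7,f{\left(6,2 \right)} \right)} \right)} = -3933 + \left(3 + 2 \cdot 7\right) = -3933 + \left(3 + 14\right) = -3933 + 17 = -3916$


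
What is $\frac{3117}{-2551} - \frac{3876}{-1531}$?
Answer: $\frac{5115549}{3905581} \approx 1.3098$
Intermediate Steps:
$\frac{3117}{-2551} - \frac{3876}{-1531} = 3117 \left(- \frac{1}{2551}\right) - - \frac{3876}{1531} = - \frac{3117}{2551} + \frac{3876}{1531} = \frac{5115549}{3905581}$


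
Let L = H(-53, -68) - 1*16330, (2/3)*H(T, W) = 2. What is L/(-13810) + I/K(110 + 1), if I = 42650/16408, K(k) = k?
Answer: 7581291419/6287996820 ≈ 1.2057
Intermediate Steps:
H(T, W) = 3 (H(T, W) = (3/2)*2 = 3)
I = 21325/8204 (I = 42650*(1/16408) = 21325/8204 ≈ 2.5993)
L = -16327 (L = 3 - 1*16330 = 3 - 16330 = -16327)
L/(-13810) + I/K(110 + 1) = -16327/(-13810) + 21325/(8204*(110 + 1)) = -16327*(-1/13810) + (21325/8204)/111 = 16327/13810 + (21325/8204)*(1/111) = 16327/13810 + 21325/910644 = 7581291419/6287996820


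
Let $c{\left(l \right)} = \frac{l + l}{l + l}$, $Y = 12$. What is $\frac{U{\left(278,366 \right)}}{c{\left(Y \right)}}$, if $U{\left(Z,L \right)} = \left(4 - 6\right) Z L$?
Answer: $-203496$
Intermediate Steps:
$U{\left(Z,L \right)} = - 2 L Z$
$c{\left(l \right)} = 1$ ($c{\left(l \right)} = \frac{2 l}{2 l} = 2 l \frac{1}{2 l} = 1$)
$\frac{U{\left(278,366 \right)}}{c{\left(Y \right)}} = \frac{\left(-2\right) 366 \cdot 278}{1} = \left(-203496\right) 1 = -203496$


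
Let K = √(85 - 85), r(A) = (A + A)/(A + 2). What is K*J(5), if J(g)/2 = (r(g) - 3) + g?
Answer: 0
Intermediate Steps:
r(A) = 2*A/(2 + A) (r(A) = (2*A)/(2 + A) = 2*A/(2 + A))
K = 0 (K = √0 = 0)
J(g) = -6 + 2*g + 4*g/(2 + g) (J(g) = 2*((2*g/(2 + g) - 3) + g) = 2*((-3 + 2*g/(2 + g)) + g) = 2*(-3 + g + 2*g/(2 + g)) = -6 + 2*g + 4*g/(2 + g))
K*J(5) = 0*(2*(-6 + 5 + 5²)/(2 + 5)) = 0*(2*(-6 + 5 + 25)/7) = 0*(2*(⅐)*24) = 0*(48/7) = 0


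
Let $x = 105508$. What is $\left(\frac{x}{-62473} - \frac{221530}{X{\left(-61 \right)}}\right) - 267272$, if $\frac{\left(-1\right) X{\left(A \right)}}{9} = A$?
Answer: $- \frac{9180706294726}{34297677} \approx -2.6768 \cdot 10^{5}$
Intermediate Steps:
$X{\left(A \right)} = - 9 A$
$\left(\frac{x}{-62473} - \frac{221530}{X{\left(-61 \right)}}\right) - 267272 = \left(\frac{105508}{-62473} - \frac{221530}{\left(-9\right) \left(-61\right)}\right) - 267272 = \left(105508 \left(- \frac{1}{62473}\right) - \frac{221530}{549}\right) - 267272 = \left(- \frac{105508}{62473} - \frac{221530}{549}\right) - 267272 = - \frac{13897567582}{34297677} - 267272 = - \frac{9180706294726}{34297677}$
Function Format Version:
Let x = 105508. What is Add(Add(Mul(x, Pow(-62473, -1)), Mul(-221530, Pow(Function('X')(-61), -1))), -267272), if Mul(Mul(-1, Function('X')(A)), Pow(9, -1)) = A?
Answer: Rational(-9180706294726, 34297677) ≈ -2.6768e+5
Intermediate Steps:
Function('X')(A) = Mul(-9, A)
Add(Add(Mul(x, Pow(-62473, -1)), Mul(-221530, Pow(Function('X')(-61), -1))), -267272) = Add(Add(Mul(105508, Pow(-62473, -1)), Mul(-221530, Pow(Mul(-9, -61), -1))), -267272) = Add(Add(Mul(105508, Rational(-1, 62473)), Mul(-221530, Pow(549, -1))), -267272) = Add(Add(Rational(-105508, 62473), Mul(-221530, Rational(1, 549))), -267272) = Add(Add(Rational(-105508, 62473), Rational(-221530, 549)), -267272) = Add(Rational(-13897567582, 34297677), -267272) = Rational(-9180706294726, 34297677)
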